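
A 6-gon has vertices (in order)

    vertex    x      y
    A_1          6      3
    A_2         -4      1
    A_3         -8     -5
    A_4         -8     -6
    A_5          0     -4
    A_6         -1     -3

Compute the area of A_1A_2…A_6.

Σ = (18) + (28) + (8) + (32) + (-4) + (15) = 97
Area = |Σ|/2 = 48.5.

48.5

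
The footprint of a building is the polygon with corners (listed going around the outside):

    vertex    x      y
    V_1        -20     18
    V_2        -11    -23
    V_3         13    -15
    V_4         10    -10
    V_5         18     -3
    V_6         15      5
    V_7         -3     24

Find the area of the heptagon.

Σ = (658) + (464) + (20) + (150) + (135) + (375) + (426) = 2228
Area = |Σ|/2 = 1114.

1114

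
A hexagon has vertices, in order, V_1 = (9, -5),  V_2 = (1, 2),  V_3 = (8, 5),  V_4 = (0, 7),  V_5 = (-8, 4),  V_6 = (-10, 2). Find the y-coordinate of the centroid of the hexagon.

Apply Gauss's area formula. First the cross-terms c_i = x_i·y_{i+1} − x_{i+1}·y_i:
  23, -11, 56, 56, 24, 32  ⇒  2A = 180, A = 90.
Then Σ (y_i + y_{i+1})·c_i = 1190, so ȳ = 1190 / (6·90) = 119/54.

119/54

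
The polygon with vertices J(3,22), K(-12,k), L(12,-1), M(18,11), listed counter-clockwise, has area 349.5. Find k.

Write out the shoelace sum; only the two edges meeting at K involve k:
2·Area = [(3·k − (-12)·22) + ((-12)·(-1) − 12·k)] + 513
       = -9·k + 789 = 699
⇒ k = 10.

10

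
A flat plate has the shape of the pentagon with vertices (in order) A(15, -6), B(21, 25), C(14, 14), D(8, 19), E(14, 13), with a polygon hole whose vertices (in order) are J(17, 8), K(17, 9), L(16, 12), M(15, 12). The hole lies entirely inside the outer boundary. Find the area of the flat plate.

76.5

Outer boundary:
Apply Gauss's area formula: 2A = Σ (x_i·y_{i+1} − x_{i+1}·y_i), indices taken mod 5.
Σ = (501) + (-56) + (154) + (-162) + (-279) = 158
Area = |Σ|/2 = 79.
Hole:
Σ = (17) + (60) + (12) + (-84) = 5
Area = |Σ|/2 = 2.5.
Net area = 79 − 2.5 = 76.5.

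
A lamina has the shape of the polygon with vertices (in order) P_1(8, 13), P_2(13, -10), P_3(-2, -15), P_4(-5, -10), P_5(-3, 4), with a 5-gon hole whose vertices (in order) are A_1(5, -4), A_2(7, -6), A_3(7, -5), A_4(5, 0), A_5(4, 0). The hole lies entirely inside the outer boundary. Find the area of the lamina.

Outer boundary:
Apply the surveyor's formula: 2A = Σ (x_i·y_{i+1} − x_{i+1}·y_i), indices taken mod 5.
Σ = (-249) + (-215) + (-55) + (-50) + (-71) = -640
Area = |Σ|/2 = 320.
Hole:
Apply the shoelace formula: 2A = Σ (x_i·y_{i+1} − x_{i+1}·y_i), indices taken mod 5.
Cross-terms: -2, 7, 25, 0, -16  ⇒  Σ = 14
Area = |Σ|/2 = 7.
Net area = 320 − 7 = 313.

313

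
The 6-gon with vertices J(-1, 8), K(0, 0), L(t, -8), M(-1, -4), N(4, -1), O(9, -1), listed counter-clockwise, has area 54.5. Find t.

Write out the shoelace sum; only the two edges meeting at L involve t:
2·Area = [(0·(-8) − t·0) + (t·(-4) − (-1)·(-8))] + 93
       = -4·t + 85 = 109
⇒ t = -6.

-6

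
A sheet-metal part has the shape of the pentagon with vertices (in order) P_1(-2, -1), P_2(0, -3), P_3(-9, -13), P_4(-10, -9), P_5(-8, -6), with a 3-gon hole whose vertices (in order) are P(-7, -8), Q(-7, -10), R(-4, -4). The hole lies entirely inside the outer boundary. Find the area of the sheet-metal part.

40

Outer boundary:
Apply the shoelace formula: 2A = Σ (x_i·y_{i+1} − x_{i+1}·y_i), indices taken mod 5.
Σ = (6) + (-27) + (-49) + (-12) + (-4) = -86
Area = |Σ|/2 = 43.
Hole:
Cross-terms: 14, -12, 4  ⇒  Σ = 6
Area = |Σ|/2 = 3.
Net area = 43 − 3 = 40.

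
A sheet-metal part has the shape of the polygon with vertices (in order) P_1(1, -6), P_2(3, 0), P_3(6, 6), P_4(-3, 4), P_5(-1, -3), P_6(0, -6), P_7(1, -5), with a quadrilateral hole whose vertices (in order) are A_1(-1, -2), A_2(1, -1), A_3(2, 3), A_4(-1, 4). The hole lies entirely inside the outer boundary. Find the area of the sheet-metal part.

Outer boundary:
Cross-terms: 18, 18, 42, 13, 6, 6, -1  ⇒  Σ = 102
Area = |Σ|/2 = 51.
Hole:
Apply the surveyor's formula: 2A = Σ (x_i·y_{i+1} − x_{i+1}·y_i), indices taken mod 4.
Cross-terms: 3, 5, 11, 6  ⇒  Σ = 25
Area = |Σ|/2 = 12.5.
Net area = 51 − 12.5 = 38.5.

38.5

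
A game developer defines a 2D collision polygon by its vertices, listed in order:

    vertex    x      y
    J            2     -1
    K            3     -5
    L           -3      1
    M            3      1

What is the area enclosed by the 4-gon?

Apply the shoelace (surveyor's) formula: 2A = Σ (x_i·y_{i+1} − x_{i+1}·y_i), indices taken mod 4.
Cross-terms: -7, -12, -6, -5  ⇒  Σ = -30
Area = |Σ|/2 = 15.

15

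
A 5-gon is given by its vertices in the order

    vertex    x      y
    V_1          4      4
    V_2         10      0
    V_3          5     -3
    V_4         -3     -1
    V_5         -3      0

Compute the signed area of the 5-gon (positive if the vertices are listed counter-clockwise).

V_1→V_2: (4)(0) − (10)(4) = -40
V_2→V_3: (10)(-3) − (5)(0) = -30
V_3→V_4: (5)(-1) − (-3)(-3) = -14
V_4→V_5: (-3)(0) − (-3)(-1) = -3
V_5→V_1: (-3)(4) − (4)(0) = -12
Σ = -99
Signed area = Σ/2 = -49.5 (negative ⇒ clockwise traversal).

-49.5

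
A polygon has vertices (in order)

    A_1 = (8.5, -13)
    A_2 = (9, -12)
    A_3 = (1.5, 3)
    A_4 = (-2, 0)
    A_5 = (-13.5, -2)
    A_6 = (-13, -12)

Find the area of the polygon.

Apply the shoelace (surveyor's) formula: 2A = Σ (x_i·y_{i+1} − x_{i+1}·y_i), indices taken mod 6.
Σ = (15) + (45) + (6) + (4) + (136) + (271) = 477
Area = |Σ|/2 = 238.5.

238.5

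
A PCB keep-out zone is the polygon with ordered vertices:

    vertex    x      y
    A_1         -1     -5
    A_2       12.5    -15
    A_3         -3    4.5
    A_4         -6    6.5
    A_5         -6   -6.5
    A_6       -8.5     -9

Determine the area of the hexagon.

Apply the shoelace (surveyor's) formula: 2A = Σ (x_i·y_{i+1} − x_{i+1}·y_i), indices taken mod 6.
Cross-terms: 77.5, 11.25, 7.5, 78, -1.25, 33.5  ⇒  Σ = 206.5
Area = |Σ|/2 = 103.25.

103.25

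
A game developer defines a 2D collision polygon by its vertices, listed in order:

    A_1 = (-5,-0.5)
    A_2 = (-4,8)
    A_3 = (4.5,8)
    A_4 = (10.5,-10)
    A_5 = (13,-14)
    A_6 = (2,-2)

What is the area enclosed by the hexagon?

Apply Gauss's area formula: 2A = Σ (x_i·y_{i+1} − x_{i+1}·y_i), indices taken mod 6.
Σ = (-42) + (-68) + (-129) + (-17) + (2) + (-11) = -265
Area = |Σ|/2 = 132.5.

132.5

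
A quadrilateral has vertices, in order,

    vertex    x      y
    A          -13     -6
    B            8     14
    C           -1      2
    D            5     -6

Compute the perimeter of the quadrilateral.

|AB| = √((21)² + (20)²) = √841 = 29
|BC| = √((-9)² + (-12)²) = √225 = 15
|CD| = √((6)² + (-8)²) = √100 = 10
|DA| = √((-18)² + (0)²) = √324 = 18
Perimeter = 29 + 15 + 10 + 18 = 72.

72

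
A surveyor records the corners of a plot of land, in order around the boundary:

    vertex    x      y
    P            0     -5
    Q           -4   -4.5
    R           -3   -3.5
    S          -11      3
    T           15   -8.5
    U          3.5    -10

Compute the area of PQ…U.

78.125

P→Q: (0)(-4.5) − (-4)(-5) = -20
Q→R: (-4)(-3.5) − (-3)(-4.5) = 0.5
R→S: (-3)(3) − (-11)(-3.5) = -47.5
S→T: (-11)(-8.5) − (15)(3) = 48.5
T→U: (15)(-10) − (3.5)(-8.5) = -120.25
U→P: (3.5)(-5) − (0)(-10) = -17.5
Σ = -156.25
Area = |Σ|/2 = 78.125.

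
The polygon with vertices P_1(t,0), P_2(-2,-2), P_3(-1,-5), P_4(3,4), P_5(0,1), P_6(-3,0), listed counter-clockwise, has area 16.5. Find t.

-4

The doubled signed area Σ (x_i y_{i+1} − x_{i+1} y_i) is linear in t.
With t=0 it equals 25; the coefficient of t is -2 (from the two edges through P_1).
So -2·t + 25 = 2·16.5 = 33 ⇒ t = -4.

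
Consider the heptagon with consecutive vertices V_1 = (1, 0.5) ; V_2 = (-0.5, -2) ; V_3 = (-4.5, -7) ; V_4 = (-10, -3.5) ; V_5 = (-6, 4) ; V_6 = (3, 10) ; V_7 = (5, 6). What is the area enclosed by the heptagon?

Apply Gauss's area formula: 2A = Σ (x_i·y_{i+1} − x_{i+1}·y_i), indices taken mod 7.
V_1→V_2: (1)(-2) − (-0.5)(0.5) = -1.75
V_2→V_3: (-0.5)(-7) − (-4.5)(-2) = -5.5
V_3→V_4: (-4.5)(-3.5) − (-10)(-7) = -54.25
V_4→V_5: (-10)(4) − (-6)(-3.5) = -61
V_5→V_6: (-6)(10) − (3)(4) = -72
V_6→V_7: (3)(6) − (5)(10) = -32
V_7→V_1: (5)(0.5) − (1)(6) = -3.5
Σ = -230
Area = |Σ|/2 = 115.

115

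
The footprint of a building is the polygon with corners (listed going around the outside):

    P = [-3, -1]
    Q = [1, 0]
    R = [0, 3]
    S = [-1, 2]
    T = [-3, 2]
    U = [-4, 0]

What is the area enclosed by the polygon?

11.5

Σ = (1) + (3) + (3) + (4) + (8) + (4) = 23
Area = |Σ|/2 = 11.5.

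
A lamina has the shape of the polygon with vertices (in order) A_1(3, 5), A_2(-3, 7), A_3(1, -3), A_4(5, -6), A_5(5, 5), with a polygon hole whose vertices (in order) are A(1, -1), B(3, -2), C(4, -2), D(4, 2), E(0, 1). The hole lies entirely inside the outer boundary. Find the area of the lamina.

45

Outer boundary:
Apply the shoelace (surveyor's) formula: 2A = Σ (x_i·y_{i+1} − x_{i+1}·y_i), indices taken mod 5.
Cross-terms: 36, 2, 9, 55, 10  ⇒  Σ = 112
Area = |Σ|/2 = 56.
Hole:
Apply the shoelace formula: 2A = Σ (x_i·y_{i+1} − x_{i+1}·y_i), indices taken mod 5.
A→B: (1)(-2) − (3)(-1) = 1
B→C: (3)(-2) − (4)(-2) = 2
C→D: (4)(2) − (4)(-2) = 16
D→E: (4)(1) − (0)(2) = 4
E→A: (0)(-1) − (1)(1) = -1
Σ = 22
Area = |Σ|/2 = 11.
Net area = 56 − 11 = 45.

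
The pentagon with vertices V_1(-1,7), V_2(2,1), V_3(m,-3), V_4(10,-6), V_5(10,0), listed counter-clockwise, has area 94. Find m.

The doubled signed area Σ (x_i y_{i+1} − x_{i+1} y_i) is linear in m.
With m=0 it equals 139; the coefficient of m is -7 (from the two edges through V_3).
So -7·m + 139 = 2·94 = 188 ⇒ m = -7.

-7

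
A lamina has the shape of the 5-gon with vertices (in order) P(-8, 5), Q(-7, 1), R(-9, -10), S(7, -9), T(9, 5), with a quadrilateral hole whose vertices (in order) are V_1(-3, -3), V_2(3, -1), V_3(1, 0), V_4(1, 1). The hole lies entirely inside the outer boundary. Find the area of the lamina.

Outer boundary:
Σ = (27) + (79) + (151) + (116) + (85) = 458
Area = |Σ|/2 = 229.
Hole:
Apply Gauss's area formula: 2A = Σ (x_i·y_{i+1} − x_{i+1}·y_i), indices taken mod 4.
Cross-terms: 12, 1, 1, 0  ⇒  Σ = 14
Area = |Σ|/2 = 7.
Net area = 229 − 7 = 222.

222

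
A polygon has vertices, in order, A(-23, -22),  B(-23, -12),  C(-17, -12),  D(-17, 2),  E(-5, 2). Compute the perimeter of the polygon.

|AB| = √((0)² + (10)²) = √100 = 10
|BC| = √((6)² + (0)²) = √36 = 6
|CD| = √((0)² + (14)²) = √196 = 14
|DE| = √((12)² + (0)²) = √144 = 12
|EA| = √((-18)² + (-24)²) = √900 = 30
Perimeter = 10 + 6 + 14 + 12 + 30 = 72.

72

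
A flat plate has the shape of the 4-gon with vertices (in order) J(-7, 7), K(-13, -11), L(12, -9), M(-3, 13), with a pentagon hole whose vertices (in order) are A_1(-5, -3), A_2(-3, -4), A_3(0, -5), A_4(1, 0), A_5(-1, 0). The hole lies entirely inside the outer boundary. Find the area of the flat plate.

291

Outer boundary:
Apply the shoelace formula: 2A = Σ (x_i·y_{i+1} − x_{i+1}·y_i), indices taken mod 4.
J→K: (-7)(-11) − (-13)(7) = 168
K→L: (-13)(-9) − (12)(-11) = 249
L→M: (12)(13) − (-3)(-9) = 129
M→J: (-3)(7) − (-7)(13) = 70
Σ = 616
Area = |Σ|/2 = 308.
Hole:
A_1→A_2: (-5)(-4) − (-3)(-3) = 11
A_2→A_3: (-3)(-5) − (0)(-4) = 15
A_3→A_4: (0)(0) − (1)(-5) = 5
A_4→A_5: (1)(0) − (-1)(0) = 0
A_5→A_1: (-1)(-3) − (-5)(0) = 3
Σ = 34
Area = |Σ|/2 = 17.
Net area = 308 − 17 = 291.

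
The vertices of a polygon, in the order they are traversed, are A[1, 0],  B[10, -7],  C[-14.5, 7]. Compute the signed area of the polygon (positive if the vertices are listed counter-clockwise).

Apply the shoelace (surveyor's) formula: 2A = Σ (x_i·y_{i+1} − x_{i+1}·y_i), indices taken mod 3.
Cross-terms: -7, -31.5, -7  ⇒  Σ = -45.5
Signed area = Σ/2 = -22.75 (negative ⇒ clockwise traversal).

-22.75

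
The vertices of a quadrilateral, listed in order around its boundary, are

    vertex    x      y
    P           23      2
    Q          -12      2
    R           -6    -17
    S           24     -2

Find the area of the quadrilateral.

Apply the shoelace (surveyor's) formula: 2A = Σ (x_i·y_{i+1} − x_{i+1}·y_i), indices taken mod 4.
Σ = (70) + (216) + (420) + (94) = 800
Area = |Σ|/2 = 400.

400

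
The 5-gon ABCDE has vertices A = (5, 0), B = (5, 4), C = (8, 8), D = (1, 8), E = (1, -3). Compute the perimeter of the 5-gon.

32

|AB| = √((0)² + (4)²) = √16 = 4
|BC| = √((3)² + (4)²) = √25 = 5
|CD| = √((-7)² + (0)²) = √49 = 7
|DE| = √((0)² + (-11)²) = √121 = 11
|EA| = √((4)² + (3)²) = √25 = 5
Perimeter = 4 + 5 + 7 + 11 + 5 = 32.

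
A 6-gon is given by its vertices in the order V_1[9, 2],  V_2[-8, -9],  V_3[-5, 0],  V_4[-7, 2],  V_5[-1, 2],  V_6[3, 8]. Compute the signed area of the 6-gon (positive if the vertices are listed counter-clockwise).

Σ = (-65) + (-45) + (-10) + (-12) + (-14) + (-66) = -212
Signed area = Σ/2 = -106 (negative ⇒ clockwise traversal).

-106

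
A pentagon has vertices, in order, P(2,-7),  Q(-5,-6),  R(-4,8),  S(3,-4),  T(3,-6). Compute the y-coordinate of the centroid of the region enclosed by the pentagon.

Apply the shoelace formula. First the cross-terms c_i = x_i·y_{i+1} − x_{i+1}·y_i:
  -47, -64, -8, -6, -9  ⇒  2A = -134, A = -67.
Then Σ (y_i + y_{i+1})·c_i = 628, so ȳ = 628 / (6·(-67)) = -314/201.

-314/201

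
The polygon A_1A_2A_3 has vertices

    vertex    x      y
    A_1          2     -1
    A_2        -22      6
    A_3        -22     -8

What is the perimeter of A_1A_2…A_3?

64

|A_1A_2| = √((-24)² + (7)²) = √625 = 25
|A_2A_3| = √((0)² + (-14)²) = √196 = 14
|A_3A_1| = √((24)² + (7)²) = √625 = 25
Perimeter = 25 + 14 + 25 = 64.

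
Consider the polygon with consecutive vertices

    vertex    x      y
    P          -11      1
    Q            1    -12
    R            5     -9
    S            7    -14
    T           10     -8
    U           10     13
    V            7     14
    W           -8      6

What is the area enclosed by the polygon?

365

Apply the shoelace formula: 2A = Σ (x_i·y_{i+1} − x_{i+1}·y_i), indices taken mod 8.
Cross-terms: 131, 51, -7, 84, 210, 49, 154, 58  ⇒  Σ = 730
Area = |Σ|/2 = 365.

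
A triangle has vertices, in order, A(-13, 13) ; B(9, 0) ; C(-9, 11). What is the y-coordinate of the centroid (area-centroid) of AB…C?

8

Apply the shoelace formula. First the cross-terms c_i = x_i·y_{i+1} − x_{i+1}·y_i:
  -117, 99, 26  ⇒  2A = 8, A = 4.
Then Σ (y_i + y_{i+1})·c_i = 192, so ȳ = 192 / (6·4) = 8.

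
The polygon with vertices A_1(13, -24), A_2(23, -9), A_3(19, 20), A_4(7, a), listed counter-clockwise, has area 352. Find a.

The doubled signed area Σ (x_i y_{i+1} − x_{i+1} y_i) is linear in a.
With a=0 it equals 758; the coefficient of a is 6 (from the two edges through A_4).
So 6·a + 758 = 2·352 = 704 ⇒ a = -9.

-9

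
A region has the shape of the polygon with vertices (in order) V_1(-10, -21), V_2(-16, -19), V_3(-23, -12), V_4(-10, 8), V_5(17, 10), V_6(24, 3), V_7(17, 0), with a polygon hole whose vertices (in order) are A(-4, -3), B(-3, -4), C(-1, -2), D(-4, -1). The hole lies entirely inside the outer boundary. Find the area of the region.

759

Outer boundary:
Apply the shoelace (surveyor's) formula: 2A = Σ (x_i·y_{i+1} − x_{i+1}·y_i), indices taken mod 7.
V_1→V_2: (-10)(-19) − (-16)(-21) = -146
V_2→V_3: (-16)(-12) − (-23)(-19) = -245
V_3→V_4: (-23)(8) − (-10)(-12) = -304
V_4→V_5: (-10)(10) − (17)(8) = -236
V_5→V_6: (17)(3) − (24)(10) = -189
V_6→V_7: (24)(0) − (17)(3) = -51
V_7→V_1: (17)(-21) − (-10)(0) = -357
Σ = -1528
Area = |Σ|/2 = 764.
Hole:
A→B: (-4)(-4) − (-3)(-3) = 7
B→C: (-3)(-2) − (-1)(-4) = 2
C→D: (-1)(-1) − (-4)(-2) = -7
D→A: (-4)(-3) − (-4)(-1) = 8
Σ = 10
Area = |Σ|/2 = 5.
Net area = 764 − 5 = 759.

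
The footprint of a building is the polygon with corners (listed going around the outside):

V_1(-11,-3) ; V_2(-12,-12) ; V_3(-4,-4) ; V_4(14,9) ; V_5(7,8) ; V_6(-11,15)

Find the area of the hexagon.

Apply the surveyor's formula: 2A = Σ (x_i·y_{i+1} − x_{i+1}·y_i), indices taken mod 6.
V_1→V_2: (-11)(-12) − (-12)(-3) = 96
V_2→V_3: (-12)(-4) − (-4)(-12) = 0
V_3→V_4: (-4)(9) − (14)(-4) = 20
V_4→V_5: (14)(8) − (7)(9) = 49
V_5→V_6: (7)(15) − (-11)(8) = 193
V_6→V_1: (-11)(-3) − (-11)(15) = 198
Σ = 556
Area = |Σ|/2 = 278.

278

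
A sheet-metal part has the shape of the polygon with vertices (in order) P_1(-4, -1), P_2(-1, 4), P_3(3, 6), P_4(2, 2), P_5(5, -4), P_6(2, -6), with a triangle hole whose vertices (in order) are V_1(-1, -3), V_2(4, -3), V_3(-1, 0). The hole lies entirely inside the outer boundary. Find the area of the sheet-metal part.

Outer boundary:
Apply Gauss's area formula: 2A = Σ (x_i·y_{i+1} − x_{i+1}·y_i), indices taken mod 6.
Cross-terms: -17, -18, -6, -18, -22, -26  ⇒  Σ = -107
Area = |Σ|/2 = 53.5.
Hole:
V_1→V_2: (-1)(-3) − (4)(-3) = 15
V_2→V_3: (4)(0) − (-1)(-3) = -3
V_3→V_1: (-1)(-3) − (-1)(0) = 3
Σ = 15
Area = |Σ|/2 = 7.5.
Net area = 53.5 − 7.5 = 46.

46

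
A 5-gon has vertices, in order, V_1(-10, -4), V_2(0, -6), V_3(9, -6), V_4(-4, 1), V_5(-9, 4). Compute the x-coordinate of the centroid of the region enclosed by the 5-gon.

Apply Gauss's area formula. First the cross-terms c_i = x_i·y_{i+1} − x_{i+1}·y_i:
  60, 54, -15, -7, 76  ⇒  2A = 168, A = 84.
Then Σ (x_i + x_{i+1})·c_i = -1542, so x̄ = -1542 / (6·84) = -257/84.

-257/84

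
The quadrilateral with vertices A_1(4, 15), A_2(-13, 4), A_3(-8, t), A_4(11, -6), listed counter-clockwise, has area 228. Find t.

Write out the shoelace sum; only the two edges meeting at A_3 involve t:
2·Area = [((-13)·t − (-8)·4) + ((-8)·(-6) − 11·t)] + 400
       = -24·t + 480 = 456
⇒ t = 1.

1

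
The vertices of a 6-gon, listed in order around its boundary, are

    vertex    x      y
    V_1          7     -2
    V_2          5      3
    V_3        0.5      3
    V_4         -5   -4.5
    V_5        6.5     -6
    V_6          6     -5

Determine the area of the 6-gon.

71.5

Σ = (31) + (13.5) + (12.75) + (59.25) + (3.5) + (23) = 143
Area = |Σ|/2 = 71.5.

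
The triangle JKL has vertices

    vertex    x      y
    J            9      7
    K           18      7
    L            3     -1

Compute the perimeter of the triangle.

36

|JK| = √((9)² + (0)²) = √81 = 9
|KL| = √((-15)² + (-8)²) = √289 = 17
|LJ| = √((6)² + (8)²) = √100 = 10
Perimeter = 9 + 17 + 10 = 36.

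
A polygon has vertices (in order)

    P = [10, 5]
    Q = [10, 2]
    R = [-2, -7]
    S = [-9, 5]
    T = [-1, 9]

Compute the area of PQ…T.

Apply the shoelace (surveyor's) formula: 2A = Σ (x_i·y_{i+1} − x_{i+1}·y_i), indices taken mod 5.
Cross-terms: -30, -66, -73, -76, -95  ⇒  Σ = -340
Area = |Σ|/2 = 170.

170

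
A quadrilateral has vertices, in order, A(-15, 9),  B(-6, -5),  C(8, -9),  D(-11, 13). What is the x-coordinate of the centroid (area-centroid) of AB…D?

Apply Gauss's area formula. First the cross-terms c_i = x_i·y_{i+1} − x_{i+1}·y_i:
  129, 94, 5, 96  ⇒  2A = 324, A = 162.
Then Σ (x_i + x_{i+1})·c_i = -5032, so x̄ = -5032 / (6·162) = -1258/243.

-1258/243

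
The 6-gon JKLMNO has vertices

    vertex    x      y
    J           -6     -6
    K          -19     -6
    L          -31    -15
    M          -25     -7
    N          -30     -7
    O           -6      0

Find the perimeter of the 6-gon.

74

|JK| = √((-13)² + (0)²) = √169 = 13
|KL| = √((-12)² + (-9)²) = √225 = 15
|LM| = √((6)² + (8)²) = √100 = 10
|MN| = √((-5)² + (0)²) = √25 = 5
|NO| = √((24)² + (7)²) = √625 = 25
|OJ| = √((0)² + (-6)²) = √36 = 6
Perimeter = 13 + 15 + 10 + 5 + 25 + 6 = 74.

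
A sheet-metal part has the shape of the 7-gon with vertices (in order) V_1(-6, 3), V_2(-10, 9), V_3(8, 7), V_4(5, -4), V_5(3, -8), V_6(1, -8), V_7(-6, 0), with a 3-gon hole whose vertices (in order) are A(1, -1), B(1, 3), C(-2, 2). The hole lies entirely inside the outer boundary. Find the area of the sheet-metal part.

Outer boundary:
Σ = (-24) + (-142) + (-67) + (-28) + (-16) + (-48) + (-18) = -343
Area = |Σ|/2 = 171.5.
Hole:
Apply the shoelace formula: 2A = Σ (x_i·y_{i+1} − x_{i+1}·y_i), indices taken mod 3.
Σ = (4) + (8) + (0) = 12
Area = |Σ|/2 = 6.
Net area = 171.5 − 6 = 165.5.

165.5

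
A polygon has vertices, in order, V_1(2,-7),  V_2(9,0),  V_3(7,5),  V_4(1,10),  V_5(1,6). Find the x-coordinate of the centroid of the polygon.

Apply the surveyor's formula. First the cross-terms c_i = x_i·y_{i+1} − x_{i+1}·y_i:
  63, 45, 65, -4, -19  ⇒  2A = 150, A = 75.
Then Σ (x_i + x_{i+1})·c_i = 1868, so x̄ = 1868 / (6·75) = 934/225.

934/225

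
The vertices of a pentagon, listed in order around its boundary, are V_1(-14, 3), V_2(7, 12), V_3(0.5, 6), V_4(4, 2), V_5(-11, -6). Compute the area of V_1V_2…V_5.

Apply the shoelace formula: 2A = Σ (x_i·y_{i+1} − x_{i+1}·y_i), indices taken mod 5.
Σ = (-189) + (36) + (-23) + (-2) + (-117) = -295
Area = |Σ|/2 = 147.5.

147.5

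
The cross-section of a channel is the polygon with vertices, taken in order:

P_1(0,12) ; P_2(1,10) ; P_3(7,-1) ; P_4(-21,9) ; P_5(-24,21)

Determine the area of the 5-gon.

277

Apply the shoelace formula: 2A = Σ (x_i·y_{i+1} − x_{i+1}·y_i), indices taken mod 5.
P_1→P_2: (0)(10) − (1)(12) = -12
P_2→P_3: (1)(-1) − (7)(10) = -71
P_3→P_4: (7)(9) − (-21)(-1) = 42
P_4→P_5: (-21)(21) − (-24)(9) = -225
P_5→P_1: (-24)(12) − (0)(21) = -288
Σ = -554
Area = |Σ|/2 = 277.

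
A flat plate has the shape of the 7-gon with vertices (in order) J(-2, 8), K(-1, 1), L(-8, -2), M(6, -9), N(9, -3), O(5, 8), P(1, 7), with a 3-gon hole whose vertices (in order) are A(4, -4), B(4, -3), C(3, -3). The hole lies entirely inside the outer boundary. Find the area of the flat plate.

Outer boundary:
Apply Gauss's area formula: 2A = Σ (x_i·y_{i+1} − x_{i+1}·y_i), indices taken mod 7.
J→K: (-2)(1) − (-1)(8) = 6
K→L: (-1)(-2) − (-8)(1) = 10
L→M: (-8)(-9) − (6)(-2) = 84
M→N: (6)(-3) − (9)(-9) = 63
N→O: (9)(8) − (5)(-3) = 87
O→P: (5)(7) − (1)(8) = 27
P→J: (1)(8) − (-2)(7) = 22
Σ = 299
Area = |Σ|/2 = 149.5.
Hole:
A→B: (4)(-3) − (4)(-4) = 4
B→C: (4)(-3) − (3)(-3) = -3
C→A: (3)(-4) − (4)(-3) = 0
Σ = 1
Area = |Σ|/2 = 0.5.
Net area = 149.5 − 0.5 = 149.

149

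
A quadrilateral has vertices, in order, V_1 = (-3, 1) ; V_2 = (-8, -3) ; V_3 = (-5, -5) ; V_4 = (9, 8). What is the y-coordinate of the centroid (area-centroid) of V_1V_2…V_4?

0.325

Apply the shoelace (surveyor's) formula. First the cross-terms c_i = x_i·y_{i+1} − x_{i+1}·y_i:
  17, 25, 5, 33  ⇒  2A = 80, A = 40.
Then Σ (y_i + y_{i+1})·c_i = 78, so ȳ = 78 / (6·40) = 0.325.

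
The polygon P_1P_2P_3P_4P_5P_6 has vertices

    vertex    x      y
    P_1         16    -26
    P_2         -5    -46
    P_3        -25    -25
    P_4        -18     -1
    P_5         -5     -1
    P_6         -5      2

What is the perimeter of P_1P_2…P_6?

|P_1P_2| = √((-21)² + (-20)²) = √841 = 29
|P_2P_3| = √((-20)² + (21)²) = √841 = 29
|P_3P_4| = √((7)² + (24)²) = √625 = 25
|P_4P_5| = √((13)² + (0)²) = √169 = 13
|P_5P_6| = √((0)² + (3)²) = √9 = 3
|P_6P_1| = √((21)² + (-28)²) = √1225 = 35
Perimeter = 29 + 29 + 25 + 13 + 3 + 35 = 134.

134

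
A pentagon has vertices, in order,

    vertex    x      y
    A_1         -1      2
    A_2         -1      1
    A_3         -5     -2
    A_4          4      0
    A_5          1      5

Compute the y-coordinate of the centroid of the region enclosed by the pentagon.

Apply Gauss's area formula. First the cross-terms c_i = x_i·y_{i+1} − x_{i+1}·y_i:
  1, 7, 8, 20, 7  ⇒  2A = 43, A = 21.5.
Then Σ (y_i + y_{i+1})·c_i = 129, so ȳ = 129 / (6·21.5) = 1.

1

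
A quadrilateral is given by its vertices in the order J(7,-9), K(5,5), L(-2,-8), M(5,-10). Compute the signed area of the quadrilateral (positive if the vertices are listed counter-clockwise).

J→K: (7)(5) − (5)(-9) = 80
K→L: (5)(-8) − (-2)(5) = -30
L→M: (-2)(-10) − (5)(-8) = 60
M→J: (5)(-9) − (7)(-10) = 25
Σ = 135
Signed area = Σ/2 = 67.5 (positive ⇒ counter-clockwise traversal).

67.5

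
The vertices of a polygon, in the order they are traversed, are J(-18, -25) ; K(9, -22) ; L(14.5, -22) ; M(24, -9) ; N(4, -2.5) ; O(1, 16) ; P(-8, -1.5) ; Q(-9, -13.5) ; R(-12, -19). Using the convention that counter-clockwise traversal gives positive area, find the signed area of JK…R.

Σ = (621) + (121) + (397.5) + (-24) + (66.5) + (126.5) + (94.5) + (9) + (-42) = 1370
Signed area = Σ/2 = 685 (positive ⇒ counter-clockwise traversal).

685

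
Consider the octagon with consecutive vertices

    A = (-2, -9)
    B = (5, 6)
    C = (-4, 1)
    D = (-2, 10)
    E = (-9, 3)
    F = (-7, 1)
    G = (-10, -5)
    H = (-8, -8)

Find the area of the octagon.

Σ = (33) + (29) + (-38) + (84) + (12) + (45) + (40) + (56) = 261
Area = |Σ|/2 = 130.5.

130.5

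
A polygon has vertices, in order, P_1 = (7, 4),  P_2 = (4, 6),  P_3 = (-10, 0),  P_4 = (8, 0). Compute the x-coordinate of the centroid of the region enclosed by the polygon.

Apply the shoelace formula. First the cross-terms c_i = x_i·y_{i+1} − x_{i+1}·y_i:
  26, 60, 0, 32  ⇒  2A = 118, A = 59.
Then Σ (x_i + x_{i+1})·c_i = 406, so x̄ = 406 / (6·59) = 203/177.

203/177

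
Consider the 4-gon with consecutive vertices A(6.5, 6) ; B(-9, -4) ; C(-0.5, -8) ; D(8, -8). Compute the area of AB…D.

133

Σ = (28) + (70) + (68) + (100) = 266
Area = |Σ|/2 = 133.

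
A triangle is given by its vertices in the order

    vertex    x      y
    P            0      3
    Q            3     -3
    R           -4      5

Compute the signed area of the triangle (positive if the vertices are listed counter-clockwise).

Σ = (-9) + (3) + (-12) = -18
Signed area = Σ/2 = -9 (negative ⇒ clockwise traversal).

-9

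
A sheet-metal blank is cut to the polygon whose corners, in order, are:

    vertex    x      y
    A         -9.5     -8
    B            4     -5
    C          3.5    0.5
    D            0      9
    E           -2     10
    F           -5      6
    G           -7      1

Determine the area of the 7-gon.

Σ = (79.5) + (19.5) + (31.5) + (18) + (38) + (37) + (65.5) = 289
Area = |Σ|/2 = 144.5.

144.5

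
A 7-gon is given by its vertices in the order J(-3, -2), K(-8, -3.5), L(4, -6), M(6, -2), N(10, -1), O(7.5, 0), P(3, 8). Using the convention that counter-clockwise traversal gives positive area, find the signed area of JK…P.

92

Cross-terms: -5.5, 62, 28, 14, 7.5, 60, 18  ⇒  Σ = 184
Signed area = Σ/2 = 92 (positive ⇒ counter-clockwise traversal).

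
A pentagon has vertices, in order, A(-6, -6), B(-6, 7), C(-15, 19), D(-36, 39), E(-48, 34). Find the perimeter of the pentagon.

128

|AB| = √((0)² + (13)²) = √169 = 13
|BC| = √((-9)² + (12)²) = √225 = 15
|CD| = √((-21)² + (20)²) = √841 = 29
|DE| = √((-12)² + (-5)²) = √169 = 13
|EA| = √((42)² + (-40)²) = √3364 = 58
Perimeter = 13 + 15 + 29 + 13 + 58 = 128.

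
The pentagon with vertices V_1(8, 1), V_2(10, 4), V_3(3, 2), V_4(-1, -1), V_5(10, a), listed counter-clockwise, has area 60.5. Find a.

-8

The doubled signed area Σ (x_i y_{i+1} − x_{i+1} y_i) is linear in a.
With a=0 it equals 49; the coefficient of a is -9 (from the two edges through V_5).
So -9·a + 49 = 2·60.5 = 121 ⇒ a = -8.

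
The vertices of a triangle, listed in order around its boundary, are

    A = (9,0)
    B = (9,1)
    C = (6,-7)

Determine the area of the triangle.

1.5

Σ = (9) + (-69) + (63) = 3
Area = |Σ|/2 = 1.5.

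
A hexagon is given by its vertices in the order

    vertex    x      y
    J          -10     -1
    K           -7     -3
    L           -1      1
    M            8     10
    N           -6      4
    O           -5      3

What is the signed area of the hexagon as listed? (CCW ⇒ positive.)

62

Cross-terms: 23, -10, -18, 92, 2, 35  ⇒  Σ = 124
Signed area = Σ/2 = 62 (positive ⇒ counter-clockwise traversal).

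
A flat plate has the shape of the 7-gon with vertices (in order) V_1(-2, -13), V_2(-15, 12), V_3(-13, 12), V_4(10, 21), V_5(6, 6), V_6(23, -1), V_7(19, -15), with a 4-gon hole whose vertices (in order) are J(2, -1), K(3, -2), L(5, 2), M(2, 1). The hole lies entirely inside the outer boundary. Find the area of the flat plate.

718.5

Outer boundary:
Apply the shoelace formula: 2A = Σ (x_i·y_{i+1} − x_{i+1}·y_i), indices taken mod 7.
Σ = (-219) + (-24) + (-393) + (-66) + (-144) + (-326) + (-277) = -1449
Area = |Σ|/2 = 724.5.
Hole:
Apply the surveyor's formula: 2A = Σ (x_i·y_{i+1} − x_{i+1}·y_i), indices taken mod 4.
J→K: (2)(-2) − (3)(-1) = -1
K→L: (3)(2) − (5)(-2) = 16
L→M: (5)(1) − (2)(2) = 1
M→J: (2)(-1) − (2)(1) = -4
Σ = 12
Area = |Σ|/2 = 6.
Net area = 724.5 − 6 = 718.5.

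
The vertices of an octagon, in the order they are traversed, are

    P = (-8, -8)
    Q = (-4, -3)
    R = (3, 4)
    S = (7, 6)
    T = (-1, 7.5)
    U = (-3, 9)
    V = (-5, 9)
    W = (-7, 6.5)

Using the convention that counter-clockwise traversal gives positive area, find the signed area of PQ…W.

Cross-terms: -8, -7, -10, 58.5, 13.5, 18, 30.5, 108  ⇒  Σ = 203.5
Signed area = Σ/2 = 101.75 (positive ⇒ counter-clockwise traversal).

101.75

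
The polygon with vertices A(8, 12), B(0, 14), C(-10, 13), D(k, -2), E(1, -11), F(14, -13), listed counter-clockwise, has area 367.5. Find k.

-2

The doubled signed area Σ (x_i y_{i+1} − x_{i+1} y_i) is linear in k.
With k=0 it equals 687; the coefficient of k is -24 (from the two edges through D).
So -24·k + 687 = 2·367.5 = 735 ⇒ k = -2.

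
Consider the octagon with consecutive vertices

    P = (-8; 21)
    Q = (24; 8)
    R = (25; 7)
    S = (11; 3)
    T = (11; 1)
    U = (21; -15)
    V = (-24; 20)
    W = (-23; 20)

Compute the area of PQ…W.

546.5

Apply the shoelace (surveyor's) formula: 2A = Σ (x_i·y_{i+1} − x_{i+1}·y_i), indices taken mod 8.
P→Q: (-8)(8) − (24)(21) = -568
Q→R: (24)(7) − (25)(8) = -32
R→S: (25)(3) − (11)(7) = -2
S→T: (11)(1) − (11)(3) = -22
T→U: (11)(-15) − (21)(1) = -186
U→V: (21)(20) − (-24)(-15) = 60
V→W: (-24)(20) − (-23)(20) = -20
W→P: (-23)(21) − (-8)(20) = -323
Σ = -1093
Area = |Σ|/2 = 546.5.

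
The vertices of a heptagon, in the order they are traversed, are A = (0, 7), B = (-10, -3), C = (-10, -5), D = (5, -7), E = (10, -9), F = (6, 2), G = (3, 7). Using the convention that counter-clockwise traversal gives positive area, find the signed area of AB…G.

170.5

Apply the surveyor's formula: 2A = Σ (x_i·y_{i+1} − x_{i+1}·y_i), indices taken mod 7.
Cross-terms: 70, 20, 95, 25, 74, 36, 21  ⇒  Σ = 341
Signed area = Σ/2 = 170.5 (positive ⇒ counter-clockwise traversal).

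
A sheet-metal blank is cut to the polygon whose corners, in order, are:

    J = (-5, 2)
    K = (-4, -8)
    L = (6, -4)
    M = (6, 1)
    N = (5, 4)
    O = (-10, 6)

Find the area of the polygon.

120.5

Apply the shoelace formula: 2A = Σ (x_i·y_{i+1} − x_{i+1}·y_i), indices taken mod 6.
Cross-terms: 48, 64, 30, 19, 70, 10  ⇒  Σ = 241
Area = |Σ|/2 = 120.5.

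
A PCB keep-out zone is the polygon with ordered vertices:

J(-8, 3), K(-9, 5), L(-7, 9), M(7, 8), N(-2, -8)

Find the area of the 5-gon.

Apply the shoelace (surveyor's) formula: 2A = Σ (x_i·y_{i+1} − x_{i+1}·y_i), indices taken mod 5.
Cross-terms: -13, -46, -119, -40, -70  ⇒  Σ = -288
Area = |Σ|/2 = 144.

144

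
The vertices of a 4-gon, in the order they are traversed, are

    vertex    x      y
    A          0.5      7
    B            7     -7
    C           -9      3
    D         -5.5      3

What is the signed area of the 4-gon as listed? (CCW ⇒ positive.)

-72.5

Apply the shoelace formula: 2A = Σ (x_i·y_{i+1} − x_{i+1}·y_i), indices taken mod 4.
Σ = (-52.5) + (-42) + (-10.5) + (-40) = -145
Signed area = Σ/2 = -72.5 (negative ⇒ clockwise traversal).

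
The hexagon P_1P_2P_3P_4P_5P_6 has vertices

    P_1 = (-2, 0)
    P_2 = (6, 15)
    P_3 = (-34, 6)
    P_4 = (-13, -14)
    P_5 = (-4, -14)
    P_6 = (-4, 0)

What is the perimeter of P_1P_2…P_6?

|P_1P_2| = √((8)² + (15)²) = √289 = 17
|P_2P_3| = √((-40)² + (-9)²) = √1681 = 41
|P_3P_4| = √((21)² + (-20)²) = √841 = 29
|P_4P_5| = √((9)² + (0)²) = √81 = 9
|P_5P_6| = √((0)² + (14)²) = √196 = 14
|P_6P_1| = √((2)² + (0)²) = √4 = 2
Perimeter = 17 + 41 + 29 + 9 + 14 + 2 = 112.

112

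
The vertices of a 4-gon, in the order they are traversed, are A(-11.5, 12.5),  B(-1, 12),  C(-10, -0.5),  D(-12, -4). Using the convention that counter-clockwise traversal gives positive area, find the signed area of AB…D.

Apply the shoelace (surveyor's) formula: 2A = Σ (x_i·y_{i+1} − x_{i+1}·y_i), indices taken mod 4.
Σ = (-125.5) + (120.5) + (34) + (-196) = -167
Signed area = Σ/2 = -83.5 (negative ⇒ clockwise traversal).

-83.5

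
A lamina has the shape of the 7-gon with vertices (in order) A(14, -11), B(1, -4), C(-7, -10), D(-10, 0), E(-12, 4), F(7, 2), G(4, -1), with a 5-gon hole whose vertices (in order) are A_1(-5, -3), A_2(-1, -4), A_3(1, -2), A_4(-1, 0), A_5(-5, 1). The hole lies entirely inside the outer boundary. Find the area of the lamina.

Outer boundary:
Apply the shoelace (surveyor's) formula: 2A = Σ (x_i·y_{i+1} − x_{i+1}·y_i), indices taken mod 7.
Cross-terms: -45, -38, -100, -40, -52, -15, -30  ⇒  Σ = -320
Area = |Σ|/2 = 160.
Hole:
Cross-terms: 17, 6, -2, -1, 20  ⇒  Σ = 40
Area = |Σ|/2 = 20.
Net area = 160 − 20 = 140.

140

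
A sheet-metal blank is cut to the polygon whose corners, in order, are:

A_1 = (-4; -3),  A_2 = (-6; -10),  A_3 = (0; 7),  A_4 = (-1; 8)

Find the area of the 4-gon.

11

Apply the surveyor's formula: 2A = Σ (x_i·y_{i+1} − x_{i+1}·y_i), indices taken mod 4.
Σ = (22) + (-42) + (7) + (35) = 22
Area = |Σ|/2 = 11.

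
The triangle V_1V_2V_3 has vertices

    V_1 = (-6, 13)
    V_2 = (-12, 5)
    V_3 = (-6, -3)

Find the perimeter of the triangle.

36

|V_1V_2| = √((-6)² + (-8)²) = √100 = 10
|V_2V_3| = √((6)² + (-8)²) = √100 = 10
|V_3V_1| = √((0)² + (16)²) = √256 = 16
Perimeter = 10 + 10 + 16 = 36.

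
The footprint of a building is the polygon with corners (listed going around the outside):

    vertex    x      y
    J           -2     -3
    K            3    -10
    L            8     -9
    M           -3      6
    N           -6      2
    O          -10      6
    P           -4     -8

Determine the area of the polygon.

108.5

Apply the surveyor's formula: 2A = Σ (x_i·y_{i+1} − x_{i+1}·y_i), indices taken mod 7.
J→K: (-2)(-10) − (3)(-3) = 29
K→L: (3)(-9) − (8)(-10) = 53
L→M: (8)(6) − (-3)(-9) = 21
M→N: (-3)(2) − (-6)(6) = 30
N→O: (-6)(6) − (-10)(2) = -16
O→P: (-10)(-8) − (-4)(6) = 104
P→J: (-4)(-3) − (-2)(-8) = -4
Σ = 217
Area = |Σ|/2 = 108.5.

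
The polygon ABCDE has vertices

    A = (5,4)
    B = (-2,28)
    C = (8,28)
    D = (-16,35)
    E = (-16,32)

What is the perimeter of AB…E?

|AB| = √((-7)² + (24)²) = √625 = 25
|BC| = √((10)² + (0)²) = √100 = 10
|CD| = √((-24)² + (7)²) = √625 = 25
|DE| = √((0)² + (-3)²) = √9 = 3
|EA| = √((21)² + (-28)²) = √1225 = 35
Perimeter = 25 + 10 + 25 + 3 + 35 = 98.

98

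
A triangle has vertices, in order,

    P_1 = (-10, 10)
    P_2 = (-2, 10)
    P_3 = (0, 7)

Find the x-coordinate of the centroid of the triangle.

Apply Gauss's area formula. First the cross-terms c_i = x_i·y_{i+1} − x_{i+1}·y_i:
  -80, -14, 70  ⇒  2A = -24, A = -12.
Then Σ (x_i + x_{i+1})·c_i = 288, so x̄ = 288 / (6·(-12)) = -4.

-4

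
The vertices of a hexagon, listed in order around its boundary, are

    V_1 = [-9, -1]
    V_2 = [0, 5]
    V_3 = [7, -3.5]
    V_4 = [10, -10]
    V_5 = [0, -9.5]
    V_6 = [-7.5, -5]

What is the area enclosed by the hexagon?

159.375

Σ = (-45) + (-35) + (-35) + (-95) + (-71.25) + (-37.5) = -318.75
Area = |Σ|/2 = 159.375.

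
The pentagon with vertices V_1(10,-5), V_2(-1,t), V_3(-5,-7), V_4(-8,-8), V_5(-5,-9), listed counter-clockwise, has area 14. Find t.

The doubled signed area Σ (x_i y_{i+1} − x_{i+1} y_i) is linear in t.
With t=0 it equals 133; the coefficient of t is 15 (from the two edges through V_2).
So 15·t + 133 = 2·14 = 28 ⇒ t = -7.

-7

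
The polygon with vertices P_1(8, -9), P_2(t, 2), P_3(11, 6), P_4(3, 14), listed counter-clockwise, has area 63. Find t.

9

The doubled signed area Σ (x_i y_{i+1} − x_{i+1} y_i) is linear in t.
With t=0 it equals -9; the coefficient of t is 15 (from the two edges through P_2).
So 15·t + -9 = 2·63 = 126 ⇒ t = 9.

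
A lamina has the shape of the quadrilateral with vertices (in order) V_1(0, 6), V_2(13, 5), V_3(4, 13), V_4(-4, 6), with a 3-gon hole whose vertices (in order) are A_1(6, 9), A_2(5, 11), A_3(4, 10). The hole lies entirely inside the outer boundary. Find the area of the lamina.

Outer boundary:
V_1→V_2: (0)(5) − (13)(6) = -78
V_2→V_3: (13)(13) − (4)(5) = 149
V_3→V_4: (4)(6) − (-4)(13) = 76
V_4→V_1: (-4)(6) − (0)(6) = -24
Σ = 123
Area = |Σ|/2 = 61.5.
Hole:
Apply the shoelace formula: 2A = Σ (x_i·y_{i+1} − x_{i+1}·y_i), indices taken mod 3.
A_1→A_2: (6)(11) − (5)(9) = 21
A_2→A_3: (5)(10) − (4)(11) = 6
A_3→A_1: (4)(9) − (6)(10) = -24
Σ = 3
Area = |Σ|/2 = 1.5.
Net area = 61.5 − 1.5 = 60.

60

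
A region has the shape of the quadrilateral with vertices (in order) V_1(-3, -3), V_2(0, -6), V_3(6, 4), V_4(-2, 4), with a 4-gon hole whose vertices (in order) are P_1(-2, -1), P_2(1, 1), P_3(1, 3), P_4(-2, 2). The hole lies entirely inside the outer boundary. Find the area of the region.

44.5

Outer boundary:
Σ = (18) + (36) + (32) + (18) = 104
Area = |Σ|/2 = 52.
Hole:
Σ = (-1) + (2) + (8) + (6) = 15
Area = |Σ|/2 = 7.5.
Net area = 52 − 7.5 = 44.5.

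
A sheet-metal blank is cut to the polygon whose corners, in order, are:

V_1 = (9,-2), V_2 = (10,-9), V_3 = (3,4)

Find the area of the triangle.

18

Apply the surveyor's formula: 2A = Σ (x_i·y_{i+1} − x_{i+1}·y_i), indices taken mod 3.
Σ = (-61) + (67) + (-42) = -36
Area = |Σ|/2 = 18.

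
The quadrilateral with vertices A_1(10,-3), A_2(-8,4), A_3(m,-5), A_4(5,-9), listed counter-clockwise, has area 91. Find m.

The doubled signed area Σ (x_i y_{i+1} − x_{i+1} y_i) is linear in m.
With m=0 it equals 156; the coefficient of m is -13 (from the two edges through A_3).
So -13·m + 156 = 2·91 = 182 ⇒ m = -2.

-2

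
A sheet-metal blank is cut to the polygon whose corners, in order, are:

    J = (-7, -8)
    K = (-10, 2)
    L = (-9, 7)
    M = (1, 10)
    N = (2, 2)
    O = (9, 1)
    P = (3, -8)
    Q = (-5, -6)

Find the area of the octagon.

Apply the surveyor's formula: 2A = Σ (x_i·y_{i+1} − x_{i+1}·y_i), indices taken mod 8.
Cross-terms: -94, -52, -97, -18, -16, -75, -58, -2  ⇒  Σ = -412
Area = |Σ|/2 = 206.

206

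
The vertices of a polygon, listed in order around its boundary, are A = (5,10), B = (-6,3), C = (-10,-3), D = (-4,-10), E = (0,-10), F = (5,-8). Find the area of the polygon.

Apply Gauss's area formula: 2A = Σ (x_i·y_{i+1} − x_{i+1}·y_i), indices taken mod 6.
Σ = (75) + (48) + (88) + (40) + (50) + (90) = 391
Area = |Σ|/2 = 195.5.

195.5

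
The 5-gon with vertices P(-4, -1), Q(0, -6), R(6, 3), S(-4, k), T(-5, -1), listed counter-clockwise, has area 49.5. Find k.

2

Write out the shoelace sum; only the two edges meeting at S involve k:
2·Area = [(6·k − (-4)·3) + ((-4)·(-1) − (-5)·k)] + 61
       = 11·k + 77 = 99
⇒ k = 2.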